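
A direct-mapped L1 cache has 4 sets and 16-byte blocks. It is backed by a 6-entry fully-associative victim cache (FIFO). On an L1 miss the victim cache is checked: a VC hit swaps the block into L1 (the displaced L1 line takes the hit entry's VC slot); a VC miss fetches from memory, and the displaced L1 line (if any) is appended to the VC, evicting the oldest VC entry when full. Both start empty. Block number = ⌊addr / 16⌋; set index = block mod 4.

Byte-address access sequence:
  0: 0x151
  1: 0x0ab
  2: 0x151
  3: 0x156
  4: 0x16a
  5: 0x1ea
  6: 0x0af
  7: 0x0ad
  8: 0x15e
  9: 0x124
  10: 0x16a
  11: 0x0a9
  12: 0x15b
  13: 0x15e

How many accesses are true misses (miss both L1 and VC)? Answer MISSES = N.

MISSES = 5

0: 0x151 (blk 21, set 1) → MISS  vc=[]
1: 0xab (blk 10, set 2) → MISS  vc=[]
2: 0x151 (blk 21, set 1) → L1-HIT  vc=[]
3: 0x156 (blk 21, set 1) → L1-HIT  vc=[]
4: 0x16a (blk 22, set 2) → MISS  vc=[10]
5: 0x1ea (blk 30, set 2) → MISS  vc=[10, 22]
6: 0xaf (blk 10, set 2) → VC-HIT  vc=[30, 22]
7: 0xad (blk 10, set 2) → L1-HIT  vc=[30, 22]
8: 0x15e (blk 21, set 1) → L1-HIT  vc=[30, 22]
9: 0x124 (blk 18, set 2) → MISS  vc=[30, 22, 10]
10: 0x16a (blk 22, set 2) → VC-HIT  vc=[30, 18, 10]
11: 0xa9 (blk 10, set 2) → VC-HIT  vc=[30, 18, 22]
12: 0x15b (blk 21, set 1) → L1-HIT  vc=[30, 18, 22]
13: 0x15e (blk 21, set 1) → L1-HIT  vc=[30, 18, 22]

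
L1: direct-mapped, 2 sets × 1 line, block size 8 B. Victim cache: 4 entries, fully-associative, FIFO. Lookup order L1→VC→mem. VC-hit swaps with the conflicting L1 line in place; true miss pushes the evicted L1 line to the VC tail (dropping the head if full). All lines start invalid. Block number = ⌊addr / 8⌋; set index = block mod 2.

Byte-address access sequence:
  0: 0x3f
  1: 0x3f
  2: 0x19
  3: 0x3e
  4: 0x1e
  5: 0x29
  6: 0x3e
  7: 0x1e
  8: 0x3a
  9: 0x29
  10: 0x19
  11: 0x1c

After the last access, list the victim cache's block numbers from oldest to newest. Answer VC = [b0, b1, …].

#0 0x3f→b7/s1 MISS; vc=[]
#1 0x3f→b7/s1 L1-HIT; vc=[]
#2 0x19→b3/s1 MISS; vc=[7]
#3 0x3e→b7/s1 VC-HIT; vc=[3]
#4 0x1e→b3/s1 VC-HIT; vc=[7]
#5 0x29→b5/s1 MISS; vc=[7,3]
#6 0x3e→b7/s1 VC-HIT; vc=[5,3]
#7 0x1e→b3/s1 VC-HIT; vc=[5,7]
#8 0x3a→b7/s1 VC-HIT; vc=[5,3]
#9 0x29→b5/s1 VC-HIT; vc=[7,3]
#10 0x19→b3/s1 VC-HIT; vc=[7,5]
#11 0x1c→b3/s1 L1-HIT; vc=[7,5]

VC = [7, 5]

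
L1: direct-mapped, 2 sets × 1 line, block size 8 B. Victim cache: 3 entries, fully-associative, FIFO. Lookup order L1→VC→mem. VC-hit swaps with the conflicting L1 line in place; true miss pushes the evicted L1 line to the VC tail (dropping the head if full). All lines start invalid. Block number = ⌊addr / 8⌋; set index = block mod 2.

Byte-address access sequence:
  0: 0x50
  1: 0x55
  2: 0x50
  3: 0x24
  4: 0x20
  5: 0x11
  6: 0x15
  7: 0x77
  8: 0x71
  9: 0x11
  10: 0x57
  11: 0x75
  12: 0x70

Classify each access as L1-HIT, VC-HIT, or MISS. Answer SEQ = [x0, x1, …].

  [0] addr=0x50 blk=10 s=0: MISS | VC []
  [1] addr=0x55 blk=10 s=0: L1-HIT | VC []
  [2] addr=0x50 blk=10 s=0: L1-HIT | VC []
  [3] addr=0x24 blk=4 s=0: MISS | VC [10]
  [4] addr=0x20 blk=4 s=0: L1-HIT | VC [10]
  [5] addr=0x11 blk=2 s=0: MISS | VC [10, 4]
  [6] addr=0x15 blk=2 s=0: L1-HIT | VC [10, 4]
  [7] addr=0x77 blk=14 s=0: MISS | VC [10, 4, 2]
  [8] addr=0x71 blk=14 s=0: L1-HIT | VC [10, 4, 2]
  [9] addr=0x11 blk=2 s=0: VC-HIT | VC [10, 4, 14]
  [10] addr=0x57 blk=10 s=0: VC-HIT | VC [2, 4, 14]
  [11] addr=0x75 blk=14 s=0: VC-HIT | VC [2, 4, 10]
  [12] addr=0x70 blk=14 s=0: L1-HIT | VC [2, 4, 10]

SEQ = [MISS, L1-HIT, L1-HIT, MISS, L1-HIT, MISS, L1-HIT, MISS, L1-HIT, VC-HIT, VC-HIT, VC-HIT, L1-HIT]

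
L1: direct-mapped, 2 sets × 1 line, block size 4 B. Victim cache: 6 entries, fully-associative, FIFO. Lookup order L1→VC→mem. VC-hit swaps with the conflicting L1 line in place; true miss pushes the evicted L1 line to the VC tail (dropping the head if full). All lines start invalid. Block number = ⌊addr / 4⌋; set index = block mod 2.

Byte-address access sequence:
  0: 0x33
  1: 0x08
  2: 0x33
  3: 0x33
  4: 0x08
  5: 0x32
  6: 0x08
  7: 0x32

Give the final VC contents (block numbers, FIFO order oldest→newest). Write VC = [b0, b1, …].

  [0] addr=0x33 blk=12 s=0: MISS | VC []
  [1] addr=0x8 blk=2 s=0: MISS | VC [12]
  [2] addr=0x33 blk=12 s=0: VC-HIT | VC [2]
  [3] addr=0x33 blk=12 s=0: L1-HIT | VC [2]
  [4] addr=0x8 blk=2 s=0: VC-HIT | VC [12]
  [5] addr=0x32 blk=12 s=0: VC-HIT | VC [2]
  [6] addr=0x8 blk=2 s=0: VC-HIT | VC [12]
  [7] addr=0x32 blk=12 s=0: VC-HIT | VC [2]

VC = [2]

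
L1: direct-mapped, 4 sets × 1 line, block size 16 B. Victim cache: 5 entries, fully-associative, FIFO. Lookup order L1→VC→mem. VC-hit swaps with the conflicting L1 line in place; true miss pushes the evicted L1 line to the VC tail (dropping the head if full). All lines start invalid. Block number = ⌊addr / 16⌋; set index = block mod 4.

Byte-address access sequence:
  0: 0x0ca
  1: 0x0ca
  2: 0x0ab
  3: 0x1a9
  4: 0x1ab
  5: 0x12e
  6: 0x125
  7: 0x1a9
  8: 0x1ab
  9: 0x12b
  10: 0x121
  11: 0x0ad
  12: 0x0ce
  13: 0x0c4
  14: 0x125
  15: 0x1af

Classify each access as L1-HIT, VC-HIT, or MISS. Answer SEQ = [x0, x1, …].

SEQ = [MISS, L1-HIT, MISS, MISS, L1-HIT, MISS, L1-HIT, VC-HIT, L1-HIT, VC-HIT, L1-HIT, VC-HIT, L1-HIT, L1-HIT, VC-HIT, VC-HIT]

#0 0xca→b12/s0 MISS; vc=[]
#1 0xca→b12/s0 L1-HIT; vc=[]
#2 0xab→b10/s2 MISS; vc=[]
#3 0x1a9→b26/s2 MISS; vc=[10]
#4 0x1ab→b26/s2 L1-HIT; vc=[10]
#5 0x12e→b18/s2 MISS; vc=[10,26]
#6 0x125→b18/s2 L1-HIT; vc=[10,26]
#7 0x1a9→b26/s2 VC-HIT; vc=[10,18]
#8 0x1ab→b26/s2 L1-HIT; vc=[10,18]
#9 0x12b→b18/s2 VC-HIT; vc=[10,26]
#10 0x121→b18/s2 L1-HIT; vc=[10,26]
#11 0xad→b10/s2 VC-HIT; vc=[18,26]
#12 0xce→b12/s0 L1-HIT; vc=[18,26]
#13 0xc4→b12/s0 L1-HIT; vc=[18,26]
#14 0x125→b18/s2 VC-HIT; vc=[10,26]
#15 0x1af→b26/s2 VC-HIT; vc=[10,18]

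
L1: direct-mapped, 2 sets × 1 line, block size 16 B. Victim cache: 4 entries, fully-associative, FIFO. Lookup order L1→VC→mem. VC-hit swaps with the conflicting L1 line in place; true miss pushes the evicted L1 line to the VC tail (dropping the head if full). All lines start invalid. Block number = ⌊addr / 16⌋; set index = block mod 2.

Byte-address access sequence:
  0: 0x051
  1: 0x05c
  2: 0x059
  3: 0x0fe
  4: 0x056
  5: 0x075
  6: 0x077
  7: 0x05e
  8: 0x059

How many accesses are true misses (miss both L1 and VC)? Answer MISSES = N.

MISSES = 3

#0 0x51→b5/s1 MISS; vc=[]
#1 0x5c→b5/s1 L1-HIT; vc=[]
#2 0x59→b5/s1 L1-HIT; vc=[]
#3 0xfe→b15/s1 MISS; vc=[5]
#4 0x56→b5/s1 VC-HIT; vc=[15]
#5 0x75→b7/s1 MISS; vc=[15,5]
#6 0x77→b7/s1 L1-HIT; vc=[15,5]
#7 0x5e→b5/s1 VC-HIT; vc=[15,7]
#8 0x59→b5/s1 L1-HIT; vc=[15,7]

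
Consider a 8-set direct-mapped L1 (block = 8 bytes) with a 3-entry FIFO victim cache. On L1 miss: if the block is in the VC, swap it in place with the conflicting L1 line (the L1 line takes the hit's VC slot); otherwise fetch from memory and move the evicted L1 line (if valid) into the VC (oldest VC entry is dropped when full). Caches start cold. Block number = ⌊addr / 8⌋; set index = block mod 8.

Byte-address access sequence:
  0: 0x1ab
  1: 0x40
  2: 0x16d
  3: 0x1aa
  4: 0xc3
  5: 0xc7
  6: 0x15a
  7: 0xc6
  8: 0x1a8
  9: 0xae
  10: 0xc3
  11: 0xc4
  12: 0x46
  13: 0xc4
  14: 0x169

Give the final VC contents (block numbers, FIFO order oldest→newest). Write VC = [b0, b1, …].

VC = [21, 8, 53]

  [0] addr=0x1ab blk=53 s=5: MISS | VC []
  [1] addr=0x40 blk=8 s=0: MISS | VC []
  [2] addr=0x16d blk=45 s=5: MISS | VC [53]
  [3] addr=0x1aa blk=53 s=5: VC-HIT | VC [45]
  [4] addr=0xc3 blk=24 s=0: MISS | VC [45, 8]
  [5] addr=0xc7 blk=24 s=0: L1-HIT | VC [45, 8]
  [6] addr=0x15a blk=43 s=3: MISS | VC [45, 8]
  [7] addr=0xc6 blk=24 s=0: L1-HIT | VC [45, 8]
  [8] addr=0x1a8 blk=53 s=5: L1-HIT | VC [45, 8]
  [9] addr=0xae blk=21 s=5: MISS | VC [45, 8, 53]
  [10] addr=0xc3 blk=24 s=0: L1-HIT | VC [45, 8, 53]
  [11] addr=0xc4 blk=24 s=0: L1-HIT | VC [45, 8, 53]
  [12] addr=0x46 blk=8 s=0: VC-HIT | VC [45, 24, 53]
  [13] addr=0xc4 blk=24 s=0: VC-HIT | VC [45, 8, 53]
  [14] addr=0x169 blk=45 s=5: VC-HIT | VC [21, 8, 53]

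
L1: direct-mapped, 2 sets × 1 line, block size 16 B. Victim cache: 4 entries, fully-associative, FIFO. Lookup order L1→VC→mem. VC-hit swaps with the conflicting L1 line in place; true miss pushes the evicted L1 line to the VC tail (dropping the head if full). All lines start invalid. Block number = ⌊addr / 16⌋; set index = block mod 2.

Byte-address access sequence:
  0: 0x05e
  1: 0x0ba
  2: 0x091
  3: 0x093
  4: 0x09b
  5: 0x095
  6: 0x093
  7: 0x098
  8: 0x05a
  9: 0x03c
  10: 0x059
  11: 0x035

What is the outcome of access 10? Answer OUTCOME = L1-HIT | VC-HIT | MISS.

#0 0x5e→b5/s1 MISS; vc=[]
#1 0xba→b11/s1 MISS; vc=[5]
#2 0x91→b9/s1 MISS; vc=[5,11]
#3 0x93→b9/s1 L1-HIT; vc=[5,11]
#4 0x9b→b9/s1 L1-HIT; vc=[5,11]
#5 0x95→b9/s1 L1-HIT; vc=[5,11]
#6 0x93→b9/s1 L1-HIT; vc=[5,11]
#7 0x98→b9/s1 L1-HIT; vc=[5,11]
#8 0x5a→b5/s1 VC-HIT; vc=[9,11]
#9 0x3c→b3/s1 MISS; vc=[9,11,5]
#10 0x59→b5/s1 VC-HIT; vc=[9,11,3]
#11 0x35→b3/s1 VC-HIT; vc=[9,11,5]

OUTCOME = VC-HIT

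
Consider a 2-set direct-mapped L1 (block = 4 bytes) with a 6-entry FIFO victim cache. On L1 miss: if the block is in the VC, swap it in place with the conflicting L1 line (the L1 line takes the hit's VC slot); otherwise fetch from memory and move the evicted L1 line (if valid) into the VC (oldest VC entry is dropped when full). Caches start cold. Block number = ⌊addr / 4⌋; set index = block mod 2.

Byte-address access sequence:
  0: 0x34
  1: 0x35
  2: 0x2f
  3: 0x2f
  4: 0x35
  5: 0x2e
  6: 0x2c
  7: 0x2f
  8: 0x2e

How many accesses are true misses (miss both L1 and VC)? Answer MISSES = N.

MISSES = 2

  [0] addr=0x34 blk=13 s=1: MISS | VC []
  [1] addr=0x35 blk=13 s=1: L1-HIT | VC []
  [2] addr=0x2f blk=11 s=1: MISS | VC [13]
  [3] addr=0x2f blk=11 s=1: L1-HIT | VC [13]
  [4] addr=0x35 blk=13 s=1: VC-HIT | VC [11]
  [5] addr=0x2e blk=11 s=1: VC-HIT | VC [13]
  [6] addr=0x2c blk=11 s=1: L1-HIT | VC [13]
  [7] addr=0x2f blk=11 s=1: L1-HIT | VC [13]
  [8] addr=0x2e blk=11 s=1: L1-HIT | VC [13]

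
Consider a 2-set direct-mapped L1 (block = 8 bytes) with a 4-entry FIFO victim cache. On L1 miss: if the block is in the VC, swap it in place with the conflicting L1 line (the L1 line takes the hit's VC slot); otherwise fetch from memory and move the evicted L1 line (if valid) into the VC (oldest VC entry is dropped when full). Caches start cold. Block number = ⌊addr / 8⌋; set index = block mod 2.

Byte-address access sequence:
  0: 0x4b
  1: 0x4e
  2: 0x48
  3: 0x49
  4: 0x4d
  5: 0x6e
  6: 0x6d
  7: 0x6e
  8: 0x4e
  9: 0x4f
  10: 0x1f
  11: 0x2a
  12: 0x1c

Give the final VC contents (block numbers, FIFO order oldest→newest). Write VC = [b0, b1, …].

VC = [13, 9, 5]

  [0] addr=0x4b blk=9 s=1: MISS | VC []
  [1] addr=0x4e blk=9 s=1: L1-HIT | VC []
  [2] addr=0x48 blk=9 s=1: L1-HIT | VC []
  [3] addr=0x49 blk=9 s=1: L1-HIT | VC []
  [4] addr=0x4d blk=9 s=1: L1-HIT | VC []
  [5] addr=0x6e blk=13 s=1: MISS | VC [9]
  [6] addr=0x6d blk=13 s=1: L1-HIT | VC [9]
  [7] addr=0x6e blk=13 s=1: L1-HIT | VC [9]
  [8] addr=0x4e blk=9 s=1: VC-HIT | VC [13]
  [9] addr=0x4f blk=9 s=1: L1-HIT | VC [13]
  [10] addr=0x1f blk=3 s=1: MISS | VC [13, 9]
  [11] addr=0x2a blk=5 s=1: MISS | VC [13, 9, 3]
  [12] addr=0x1c blk=3 s=1: VC-HIT | VC [13, 9, 5]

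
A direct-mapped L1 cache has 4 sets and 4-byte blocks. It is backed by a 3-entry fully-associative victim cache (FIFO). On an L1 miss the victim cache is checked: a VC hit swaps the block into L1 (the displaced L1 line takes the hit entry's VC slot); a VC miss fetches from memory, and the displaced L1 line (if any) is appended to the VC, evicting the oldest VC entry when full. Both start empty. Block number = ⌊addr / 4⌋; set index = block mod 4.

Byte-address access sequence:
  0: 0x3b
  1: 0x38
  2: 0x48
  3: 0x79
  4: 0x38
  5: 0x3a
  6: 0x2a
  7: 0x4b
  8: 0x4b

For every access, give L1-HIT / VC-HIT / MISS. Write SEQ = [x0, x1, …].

SEQ = [MISS, L1-HIT, MISS, MISS, VC-HIT, L1-HIT, MISS, VC-HIT, L1-HIT]

  [0] addr=0x3b blk=14 s=2: MISS | VC []
  [1] addr=0x38 blk=14 s=2: L1-HIT | VC []
  [2] addr=0x48 blk=18 s=2: MISS | VC [14]
  [3] addr=0x79 blk=30 s=2: MISS | VC [14, 18]
  [4] addr=0x38 blk=14 s=2: VC-HIT | VC [30, 18]
  [5] addr=0x3a blk=14 s=2: L1-HIT | VC [30, 18]
  [6] addr=0x2a blk=10 s=2: MISS | VC [30, 18, 14]
  [7] addr=0x4b blk=18 s=2: VC-HIT | VC [30, 10, 14]
  [8] addr=0x4b blk=18 s=2: L1-HIT | VC [30, 10, 14]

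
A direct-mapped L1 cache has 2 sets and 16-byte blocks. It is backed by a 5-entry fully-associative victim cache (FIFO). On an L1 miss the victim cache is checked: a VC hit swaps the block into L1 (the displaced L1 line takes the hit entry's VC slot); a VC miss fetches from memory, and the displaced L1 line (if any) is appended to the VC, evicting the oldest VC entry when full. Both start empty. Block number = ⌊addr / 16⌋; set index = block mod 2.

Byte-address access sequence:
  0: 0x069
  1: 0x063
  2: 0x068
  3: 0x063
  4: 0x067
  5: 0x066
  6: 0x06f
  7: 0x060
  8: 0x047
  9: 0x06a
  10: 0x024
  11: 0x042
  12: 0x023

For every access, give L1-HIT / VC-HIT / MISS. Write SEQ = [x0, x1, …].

SEQ = [MISS, L1-HIT, L1-HIT, L1-HIT, L1-HIT, L1-HIT, L1-HIT, L1-HIT, MISS, VC-HIT, MISS, VC-HIT, VC-HIT]

#0 0x69→b6/s0 MISS; vc=[]
#1 0x63→b6/s0 L1-HIT; vc=[]
#2 0x68→b6/s0 L1-HIT; vc=[]
#3 0x63→b6/s0 L1-HIT; vc=[]
#4 0x67→b6/s0 L1-HIT; vc=[]
#5 0x66→b6/s0 L1-HIT; vc=[]
#6 0x6f→b6/s0 L1-HIT; vc=[]
#7 0x60→b6/s0 L1-HIT; vc=[]
#8 0x47→b4/s0 MISS; vc=[6]
#9 0x6a→b6/s0 VC-HIT; vc=[4]
#10 0x24→b2/s0 MISS; vc=[4,6]
#11 0x42→b4/s0 VC-HIT; vc=[2,6]
#12 0x23→b2/s0 VC-HIT; vc=[4,6]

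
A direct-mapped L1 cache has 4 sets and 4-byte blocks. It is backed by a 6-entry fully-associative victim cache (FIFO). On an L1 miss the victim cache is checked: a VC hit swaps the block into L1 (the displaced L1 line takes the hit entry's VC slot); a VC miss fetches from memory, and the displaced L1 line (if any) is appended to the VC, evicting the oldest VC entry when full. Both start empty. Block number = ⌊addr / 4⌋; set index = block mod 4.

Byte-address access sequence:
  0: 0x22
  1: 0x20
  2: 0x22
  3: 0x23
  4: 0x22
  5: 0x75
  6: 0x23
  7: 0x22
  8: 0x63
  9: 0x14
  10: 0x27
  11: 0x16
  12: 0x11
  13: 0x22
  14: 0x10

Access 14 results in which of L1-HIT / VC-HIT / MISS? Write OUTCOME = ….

OUTCOME = VC-HIT

0: 0x22 (blk 8, set 0) → MISS  vc=[]
1: 0x20 (blk 8, set 0) → L1-HIT  vc=[]
2: 0x22 (blk 8, set 0) → L1-HIT  vc=[]
3: 0x23 (blk 8, set 0) → L1-HIT  vc=[]
4: 0x22 (blk 8, set 0) → L1-HIT  vc=[]
5: 0x75 (blk 29, set 1) → MISS  vc=[]
6: 0x23 (blk 8, set 0) → L1-HIT  vc=[]
7: 0x22 (blk 8, set 0) → L1-HIT  vc=[]
8: 0x63 (blk 24, set 0) → MISS  vc=[8]
9: 0x14 (blk 5, set 1) → MISS  vc=[8, 29]
10: 0x27 (blk 9, set 1) → MISS  vc=[8, 29, 5]
11: 0x16 (blk 5, set 1) → VC-HIT  vc=[8, 29, 9]
12: 0x11 (blk 4, set 0) → MISS  vc=[8, 29, 9, 24]
13: 0x22 (blk 8, set 0) → VC-HIT  vc=[4, 29, 9, 24]
14: 0x10 (blk 4, set 0) → VC-HIT  vc=[8, 29, 9, 24]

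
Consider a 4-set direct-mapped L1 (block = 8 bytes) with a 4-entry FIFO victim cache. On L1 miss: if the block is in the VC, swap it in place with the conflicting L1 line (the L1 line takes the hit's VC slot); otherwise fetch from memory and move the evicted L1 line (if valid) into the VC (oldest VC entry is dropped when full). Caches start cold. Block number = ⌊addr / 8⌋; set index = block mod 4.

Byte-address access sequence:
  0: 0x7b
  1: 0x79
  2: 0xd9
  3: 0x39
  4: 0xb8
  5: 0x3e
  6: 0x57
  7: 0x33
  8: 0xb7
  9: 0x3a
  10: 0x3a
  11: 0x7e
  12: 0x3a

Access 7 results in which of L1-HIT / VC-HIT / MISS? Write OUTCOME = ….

OUTCOME = MISS

  [0] addr=0x7b blk=15 s=3: MISS | VC []
  [1] addr=0x79 blk=15 s=3: L1-HIT | VC []
  [2] addr=0xd9 blk=27 s=3: MISS | VC [15]
  [3] addr=0x39 blk=7 s=3: MISS | VC [15, 27]
  [4] addr=0xb8 blk=23 s=3: MISS | VC [15, 27, 7]
  [5] addr=0x3e blk=7 s=3: VC-HIT | VC [15, 27, 23]
  [6] addr=0x57 blk=10 s=2: MISS | VC [15, 27, 23]
  [7] addr=0x33 blk=6 s=2: MISS | VC [15, 27, 23, 10]
  [8] addr=0xb7 blk=22 s=2: MISS | VC [27, 23, 10, 6]
  [9] addr=0x3a blk=7 s=3: L1-HIT | VC [27, 23, 10, 6]
  [10] addr=0x3a blk=7 s=3: L1-HIT | VC [27, 23, 10, 6]
  [11] addr=0x7e blk=15 s=3: MISS | VC [23, 10, 6, 7]
  [12] addr=0x3a blk=7 s=3: VC-HIT | VC [23, 10, 6, 15]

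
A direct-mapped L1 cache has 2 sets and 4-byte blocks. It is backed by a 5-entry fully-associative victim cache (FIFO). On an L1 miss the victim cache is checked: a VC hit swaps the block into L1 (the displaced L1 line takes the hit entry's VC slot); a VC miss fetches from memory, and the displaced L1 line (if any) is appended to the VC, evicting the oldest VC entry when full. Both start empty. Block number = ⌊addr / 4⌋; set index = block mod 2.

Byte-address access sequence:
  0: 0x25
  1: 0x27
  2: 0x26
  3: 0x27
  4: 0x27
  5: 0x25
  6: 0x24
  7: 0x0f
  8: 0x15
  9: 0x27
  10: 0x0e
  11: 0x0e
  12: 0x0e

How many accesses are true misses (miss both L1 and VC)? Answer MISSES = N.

MISSES = 3

#0 0x25→b9/s1 MISS; vc=[]
#1 0x27→b9/s1 L1-HIT; vc=[]
#2 0x26→b9/s1 L1-HIT; vc=[]
#3 0x27→b9/s1 L1-HIT; vc=[]
#4 0x27→b9/s1 L1-HIT; vc=[]
#5 0x25→b9/s1 L1-HIT; vc=[]
#6 0x24→b9/s1 L1-HIT; vc=[]
#7 0xf→b3/s1 MISS; vc=[9]
#8 0x15→b5/s1 MISS; vc=[9,3]
#9 0x27→b9/s1 VC-HIT; vc=[5,3]
#10 0xe→b3/s1 VC-HIT; vc=[5,9]
#11 0xe→b3/s1 L1-HIT; vc=[5,9]
#12 0xe→b3/s1 L1-HIT; vc=[5,9]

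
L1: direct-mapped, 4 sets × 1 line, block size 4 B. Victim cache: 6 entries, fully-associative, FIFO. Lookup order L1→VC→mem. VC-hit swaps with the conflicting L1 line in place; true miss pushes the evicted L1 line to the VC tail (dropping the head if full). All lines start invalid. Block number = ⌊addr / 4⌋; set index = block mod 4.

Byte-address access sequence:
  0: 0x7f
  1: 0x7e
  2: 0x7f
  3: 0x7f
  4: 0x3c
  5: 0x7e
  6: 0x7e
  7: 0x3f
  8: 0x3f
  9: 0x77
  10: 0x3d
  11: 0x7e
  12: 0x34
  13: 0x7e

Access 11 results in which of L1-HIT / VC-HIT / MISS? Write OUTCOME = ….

OUTCOME = VC-HIT

  [0] addr=0x7f blk=31 s=3: MISS | VC []
  [1] addr=0x7e blk=31 s=3: L1-HIT | VC []
  [2] addr=0x7f blk=31 s=3: L1-HIT | VC []
  [3] addr=0x7f blk=31 s=3: L1-HIT | VC []
  [4] addr=0x3c blk=15 s=3: MISS | VC [31]
  [5] addr=0x7e blk=31 s=3: VC-HIT | VC [15]
  [6] addr=0x7e blk=31 s=3: L1-HIT | VC [15]
  [7] addr=0x3f blk=15 s=3: VC-HIT | VC [31]
  [8] addr=0x3f blk=15 s=3: L1-HIT | VC [31]
  [9] addr=0x77 blk=29 s=1: MISS | VC [31]
  [10] addr=0x3d blk=15 s=3: L1-HIT | VC [31]
  [11] addr=0x7e blk=31 s=3: VC-HIT | VC [15]
  [12] addr=0x34 blk=13 s=1: MISS | VC [15, 29]
  [13] addr=0x7e blk=31 s=3: L1-HIT | VC [15, 29]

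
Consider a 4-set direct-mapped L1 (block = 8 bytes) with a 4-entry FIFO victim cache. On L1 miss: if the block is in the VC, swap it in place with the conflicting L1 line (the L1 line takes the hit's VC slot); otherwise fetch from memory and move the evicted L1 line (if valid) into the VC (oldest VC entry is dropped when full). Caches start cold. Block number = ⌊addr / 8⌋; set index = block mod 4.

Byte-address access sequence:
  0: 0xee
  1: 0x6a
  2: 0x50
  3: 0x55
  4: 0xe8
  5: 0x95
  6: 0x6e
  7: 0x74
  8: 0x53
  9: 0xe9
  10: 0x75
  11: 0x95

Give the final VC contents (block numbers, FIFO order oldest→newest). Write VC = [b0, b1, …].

  [0] addr=0xee blk=29 s=1: MISS | VC []
  [1] addr=0x6a blk=13 s=1: MISS | VC [29]
  [2] addr=0x50 blk=10 s=2: MISS | VC [29]
  [3] addr=0x55 blk=10 s=2: L1-HIT | VC [29]
  [4] addr=0xe8 blk=29 s=1: VC-HIT | VC [13]
  [5] addr=0x95 blk=18 s=2: MISS | VC [13, 10]
  [6] addr=0x6e blk=13 s=1: VC-HIT | VC [29, 10]
  [7] addr=0x74 blk=14 s=2: MISS | VC [29, 10, 18]
  [8] addr=0x53 blk=10 s=2: VC-HIT | VC [29, 14, 18]
  [9] addr=0xe9 blk=29 s=1: VC-HIT | VC [13, 14, 18]
  [10] addr=0x75 blk=14 s=2: VC-HIT | VC [13, 10, 18]
  [11] addr=0x95 blk=18 s=2: VC-HIT | VC [13, 10, 14]

VC = [13, 10, 14]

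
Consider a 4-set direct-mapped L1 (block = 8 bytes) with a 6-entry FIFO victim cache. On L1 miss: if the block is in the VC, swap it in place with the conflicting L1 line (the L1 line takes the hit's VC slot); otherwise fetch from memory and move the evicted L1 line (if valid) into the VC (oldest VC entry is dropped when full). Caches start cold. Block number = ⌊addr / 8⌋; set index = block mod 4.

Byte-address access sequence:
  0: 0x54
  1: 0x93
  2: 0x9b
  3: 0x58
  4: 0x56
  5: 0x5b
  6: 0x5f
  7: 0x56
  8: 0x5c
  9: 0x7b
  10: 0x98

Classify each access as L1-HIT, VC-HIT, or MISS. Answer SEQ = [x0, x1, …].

0: 0x54 (blk 10, set 2) → MISS  vc=[]
1: 0x93 (blk 18, set 2) → MISS  vc=[10]
2: 0x9b (blk 19, set 3) → MISS  vc=[10]
3: 0x58 (blk 11, set 3) → MISS  vc=[10, 19]
4: 0x56 (blk 10, set 2) → VC-HIT  vc=[18, 19]
5: 0x5b (blk 11, set 3) → L1-HIT  vc=[18, 19]
6: 0x5f (blk 11, set 3) → L1-HIT  vc=[18, 19]
7: 0x56 (blk 10, set 2) → L1-HIT  vc=[18, 19]
8: 0x5c (blk 11, set 3) → L1-HIT  vc=[18, 19]
9: 0x7b (blk 15, set 3) → MISS  vc=[18, 19, 11]
10: 0x98 (blk 19, set 3) → VC-HIT  vc=[18, 15, 11]

SEQ = [MISS, MISS, MISS, MISS, VC-HIT, L1-HIT, L1-HIT, L1-HIT, L1-HIT, MISS, VC-HIT]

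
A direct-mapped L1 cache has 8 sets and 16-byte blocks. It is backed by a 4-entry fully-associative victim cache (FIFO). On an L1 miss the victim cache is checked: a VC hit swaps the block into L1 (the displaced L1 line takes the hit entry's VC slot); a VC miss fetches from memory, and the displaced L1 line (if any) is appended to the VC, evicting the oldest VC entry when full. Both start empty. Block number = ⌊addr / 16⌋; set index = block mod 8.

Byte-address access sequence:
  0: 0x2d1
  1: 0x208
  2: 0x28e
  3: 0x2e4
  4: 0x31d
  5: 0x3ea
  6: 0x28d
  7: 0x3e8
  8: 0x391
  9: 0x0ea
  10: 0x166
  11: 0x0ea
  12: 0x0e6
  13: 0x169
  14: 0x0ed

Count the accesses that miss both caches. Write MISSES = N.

0: 0x2d1 (blk 45, set 5) → MISS  vc=[]
1: 0x208 (blk 32, set 0) → MISS  vc=[]
2: 0x28e (blk 40, set 0) → MISS  vc=[32]
3: 0x2e4 (blk 46, set 6) → MISS  vc=[32]
4: 0x31d (blk 49, set 1) → MISS  vc=[32]
5: 0x3ea (blk 62, set 6) → MISS  vc=[32, 46]
6: 0x28d (blk 40, set 0) → L1-HIT  vc=[32, 46]
7: 0x3e8 (blk 62, set 6) → L1-HIT  vc=[32, 46]
8: 0x391 (blk 57, set 1) → MISS  vc=[32, 46, 49]
9: 0xea (blk 14, set 6) → MISS  vc=[32, 46, 49, 62]
10: 0x166 (blk 22, set 6) → MISS  vc=[46, 49, 62, 14]
11: 0xea (blk 14, set 6) → VC-HIT  vc=[46, 49, 62, 22]
12: 0xe6 (blk 14, set 6) → L1-HIT  vc=[46, 49, 62, 22]
13: 0x169 (blk 22, set 6) → VC-HIT  vc=[46, 49, 62, 14]
14: 0xed (blk 14, set 6) → VC-HIT  vc=[46, 49, 62, 22]

MISSES = 9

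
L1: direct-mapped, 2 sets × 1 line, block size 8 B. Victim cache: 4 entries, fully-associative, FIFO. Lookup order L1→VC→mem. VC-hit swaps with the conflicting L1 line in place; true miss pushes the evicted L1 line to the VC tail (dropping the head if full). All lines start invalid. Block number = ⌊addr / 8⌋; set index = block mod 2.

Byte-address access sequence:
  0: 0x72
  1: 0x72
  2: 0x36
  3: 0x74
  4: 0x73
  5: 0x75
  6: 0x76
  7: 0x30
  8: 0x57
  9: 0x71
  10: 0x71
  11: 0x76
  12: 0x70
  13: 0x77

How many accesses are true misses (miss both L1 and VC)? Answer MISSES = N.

0: 0x72 (blk 14, set 0) → MISS  vc=[]
1: 0x72 (blk 14, set 0) → L1-HIT  vc=[]
2: 0x36 (blk 6, set 0) → MISS  vc=[14]
3: 0x74 (blk 14, set 0) → VC-HIT  vc=[6]
4: 0x73 (blk 14, set 0) → L1-HIT  vc=[6]
5: 0x75 (blk 14, set 0) → L1-HIT  vc=[6]
6: 0x76 (blk 14, set 0) → L1-HIT  vc=[6]
7: 0x30 (blk 6, set 0) → VC-HIT  vc=[14]
8: 0x57 (blk 10, set 0) → MISS  vc=[14, 6]
9: 0x71 (blk 14, set 0) → VC-HIT  vc=[10, 6]
10: 0x71 (blk 14, set 0) → L1-HIT  vc=[10, 6]
11: 0x76 (blk 14, set 0) → L1-HIT  vc=[10, 6]
12: 0x70 (blk 14, set 0) → L1-HIT  vc=[10, 6]
13: 0x77 (blk 14, set 0) → L1-HIT  vc=[10, 6]

MISSES = 3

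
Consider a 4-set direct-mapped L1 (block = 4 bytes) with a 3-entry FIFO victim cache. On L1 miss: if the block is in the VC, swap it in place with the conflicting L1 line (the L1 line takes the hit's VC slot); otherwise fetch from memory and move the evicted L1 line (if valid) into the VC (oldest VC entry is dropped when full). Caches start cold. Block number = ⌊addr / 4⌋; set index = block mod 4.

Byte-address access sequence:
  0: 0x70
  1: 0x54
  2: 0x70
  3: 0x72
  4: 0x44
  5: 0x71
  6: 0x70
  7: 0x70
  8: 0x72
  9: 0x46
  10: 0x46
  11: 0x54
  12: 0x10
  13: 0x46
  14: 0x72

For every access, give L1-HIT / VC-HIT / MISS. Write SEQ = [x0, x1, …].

SEQ = [MISS, MISS, L1-HIT, L1-HIT, MISS, L1-HIT, L1-HIT, L1-HIT, L1-HIT, L1-HIT, L1-HIT, VC-HIT, MISS, VC-HIT, VC-HIT]

#0 0x70→b28/s0 MISS; vc=[]
#1 0x54→b21/s1 MISS; vc=[]
#2 0x70→b28/s0 L1-HIT; vc=[]
#3 0x72→b28/s0 L1-HIT; vc=[]
#4 0x44→b17/s1 MISS; vc=[21]
#5 0x71→b28/s0 L1-HIT; vc=[21]
#6 0x70→b28/s0 L1-HIT; vc=[21]
#7 0x70→b28/s0 L1-HIT; vc=[21]
#8 0x72→b28/s0 L1-HIT; vc=[21]
#9 0x46→b17/s1 L1-HIT; vc=[21]
#10 0x46→b17/s1 L1-HIT; vc=[21]
#11 0x54→b21/s1 VC-HIT; vc=[17]
#12 0x10→b4/s0 MISS; vc=[17,28]
#13 0x46→b17/s1 VC-HIT; vc=[21,28]
#14 0x72→b28/s0 VC-HIT; vc=[21,4]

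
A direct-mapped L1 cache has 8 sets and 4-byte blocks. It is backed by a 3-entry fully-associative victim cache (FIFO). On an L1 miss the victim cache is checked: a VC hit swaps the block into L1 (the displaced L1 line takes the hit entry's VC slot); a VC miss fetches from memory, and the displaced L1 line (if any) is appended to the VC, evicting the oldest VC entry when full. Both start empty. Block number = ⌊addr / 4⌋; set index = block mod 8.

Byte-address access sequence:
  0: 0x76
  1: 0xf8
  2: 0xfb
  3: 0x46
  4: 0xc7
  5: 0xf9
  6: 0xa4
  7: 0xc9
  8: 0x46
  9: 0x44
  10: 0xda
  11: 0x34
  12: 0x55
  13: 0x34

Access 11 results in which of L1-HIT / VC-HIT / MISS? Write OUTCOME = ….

OUTCOME = MISS

0: 0x76 (blk 29, set 5) → MISS  vc=[]
1: 0xf8 (blk 62, set 6) → MISS  vc=[]
2: 0xfb (blk 62, set 6) → L1-HIT  vc=[]
3: 0x46 (blk 17, set 1) → MISS  vc=[]
4: 0xc7 (blk 49, set 1) → MISS  vc=[17]
5: 0xf9 (blk 62, set 6) → L1-HIT  vc=[17]
6: 0xa4 (blk 41, set 1) → MISS  vc=[17, 49]
7: 0xc9 (blk 50, set 2) → MISS  vc=[17, 49]
8: 0x46 (blk 17, set 1) → VC-HIT  vc=[41, 49]
9: 0x44 (blk 17, set 1) → L1-HIT  vc=[41, 49]
10: 0xda (blk 54, set 6) → MISS  vc=[41, 49, 62]
11: 0x34 (blk 13, set 5) → MISS  vc=[49, 62, 29]
12: 0x55 (blk 21, set 5) → MISS  vc=[62, 29, 13]
13: 0x34 (blk 13, set 5) → VC-HIT  vc=[62, 29, 21]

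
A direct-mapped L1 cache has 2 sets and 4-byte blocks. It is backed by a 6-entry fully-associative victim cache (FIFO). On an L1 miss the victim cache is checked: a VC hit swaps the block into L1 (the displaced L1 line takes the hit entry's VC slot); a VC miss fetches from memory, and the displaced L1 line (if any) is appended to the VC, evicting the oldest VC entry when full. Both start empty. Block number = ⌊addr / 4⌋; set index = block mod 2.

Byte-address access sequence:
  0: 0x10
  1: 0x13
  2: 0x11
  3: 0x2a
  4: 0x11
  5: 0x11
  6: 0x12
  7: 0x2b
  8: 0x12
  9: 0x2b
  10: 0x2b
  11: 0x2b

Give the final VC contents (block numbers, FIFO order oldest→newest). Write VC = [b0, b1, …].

VC = [4]

  [0] addr=0x10 blk=4 s=0: MISS | VC []
  [1] addr=0x13 blk=4 s=0: L1-HIT | VC []
  [2] addr=0x11 blk=4 s=0: L1-HIT | VC []
  [3] addr=0x2a blk=10 s=0: MISS | VC [4]
  [4] addr=0x11 blk=4 s=0: VC-HIT | VC [10]
  [5] addr=0x11 blk=4 s=0: L1-HIT | VC [10]
  [6] addr=0x12 blk=4 s=0: L1-HIT | VC [10]
  [7] addr=0x2b blk=10 s=0: VC-HIT | VC [4]
  [8] addr=0x12 blk=4 s=0: VC-HIT | VC [10]
  [9] addr=0x2b blk=10 s=0: VC-HIT | VC [4]
  [10] addr=0x2b blk=10 s=0: L1-HIT | VC [4]
  [11] addr=0x2b blk=10 s=0: L1-HIT | VC [4]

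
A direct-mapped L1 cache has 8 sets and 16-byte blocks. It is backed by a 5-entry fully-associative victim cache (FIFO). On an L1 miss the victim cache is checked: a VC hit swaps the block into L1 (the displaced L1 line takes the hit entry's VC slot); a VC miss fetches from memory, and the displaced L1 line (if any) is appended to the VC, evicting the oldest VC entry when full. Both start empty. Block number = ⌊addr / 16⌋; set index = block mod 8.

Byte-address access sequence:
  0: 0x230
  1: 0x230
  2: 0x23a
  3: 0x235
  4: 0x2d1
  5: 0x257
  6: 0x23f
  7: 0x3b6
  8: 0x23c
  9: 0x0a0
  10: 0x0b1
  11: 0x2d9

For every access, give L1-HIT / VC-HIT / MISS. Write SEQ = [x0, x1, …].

SEQ = [MISS, L1-HIT, L1-HIT, L1-HIT, MISS, MISS, L1-HIT, MISS, VC-HIT, MISS, MISS, VC-HIT]

#0 0x230→b35/s3 MISS; vc=[]
#1 0x230→b35/s3 L1-HIT; vc=[]
#2 0x23a→b35/s3 L1-HIT; vc=[]
#3 0x235→b35/s3 L1-HIT; vc=[]
#4 0x2d1→b45/s5 MISS; vc=[]
#5 0x257→b37/s5 MISS; vc=[45]
#6 0x23f→b35/s3 L1-HIT; vc=[45]
#7 0x3b6→b59/s3 MISS; vc=[45,35]
#8 0x23c→b35/s3 VC-HIT; vc=[45,59]
#9 0xa0→b10/s2 MISS; vc=[45,59]
#10 0xb1→b11/s3 MISS; vc=[45,59,35]
#11 0x2d9→b45/s5 VC-HIT; vc=[37,59,35]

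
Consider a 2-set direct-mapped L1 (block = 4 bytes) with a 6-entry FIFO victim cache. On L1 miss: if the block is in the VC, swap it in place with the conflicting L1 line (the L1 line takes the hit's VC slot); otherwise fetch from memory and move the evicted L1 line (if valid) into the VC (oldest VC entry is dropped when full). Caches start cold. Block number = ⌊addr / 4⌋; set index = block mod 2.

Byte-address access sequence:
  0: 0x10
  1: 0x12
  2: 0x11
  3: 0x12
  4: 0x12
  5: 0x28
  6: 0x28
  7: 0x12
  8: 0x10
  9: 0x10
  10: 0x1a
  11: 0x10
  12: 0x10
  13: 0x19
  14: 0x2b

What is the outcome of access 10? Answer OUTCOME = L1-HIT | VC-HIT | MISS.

OUTCOME = MISS

0: 0x10 (blk 4, set 0) → MISS  vc=[]
1: 0x12 (blk 4, set 0) → L1-HIT  vc=[]
2: 0x11 (blk 4, set 0) → L1-HIT  vc=[]
3: 0x12 (blk 4, set 0) → L1-HIT  vc=[]
4: 0x12 (blk 4, set 0) → L1-HIT  vc=[]
5: 0x28 (blk 10, set 0) → MISS  vc=[4]
6: 0x28 (blk 10, set 0) → L1-HIT  vc=[4]
7: 0x12 (blk 4, set 0) → VC-HIT  vc=[10]
8: 0x10 (blk 4, set 0) → L1-HIT  vc=[10]
9: 0x10 (blk 4, set 0) → L1-HIT  vc=[10]
10: 0x1a (blk 6, set 0) → MISS  vc=[10, 4]
11: 0x10 (blk 4, set 0) → VC-HIT  vc=[10, 6]
12: 0x10 (blk 4, set 0) → L1-HIT  vc=[10, 6]
13: 0x19 (blk 6, set 0) → VC-HIT  vc=[10, 4]
14: 0x2b (blk 10, set 0) → VC-HIT  vc=[6, 4]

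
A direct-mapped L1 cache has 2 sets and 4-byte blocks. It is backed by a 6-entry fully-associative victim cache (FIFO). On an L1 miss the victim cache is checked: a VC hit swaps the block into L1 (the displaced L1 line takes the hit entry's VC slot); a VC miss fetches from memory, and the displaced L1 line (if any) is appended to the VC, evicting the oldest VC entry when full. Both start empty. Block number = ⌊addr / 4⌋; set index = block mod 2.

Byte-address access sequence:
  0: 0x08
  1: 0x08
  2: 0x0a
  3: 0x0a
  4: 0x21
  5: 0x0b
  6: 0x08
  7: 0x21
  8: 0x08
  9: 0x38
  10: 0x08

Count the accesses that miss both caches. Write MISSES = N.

  [0] addr=0x8 blk=2 s=0: MISS | VC []
  [1] addr=0x8 blk=2 s=0: L1-HIT | VC []
  [2] addr=0xa blk=2 s=0: L1-HIT | VC []
  [3] addr=0xa blk=2 s=0: L1-HIT | VC []
  [4] addr=0x21 blk=8 s=0: MISS | VC [2]
  [5] addr=0xb blk=2 s=0: VC-HIT | VC [8]
  [6] addr=0x8 blk=2 s=0: L1-HIT | VC [8]
  [7] addr=0x21 blk=8 s=0: VC-HIT | VC [2]
  [8] addr=0x8 blk=2 s=0: VC-HIT | VC [8]
  [9] addr=0x38 blk=14 s=0: MISS | VC [8, 2]
  [10] addr=0x8 blk=2 s=0: VC-HIT | VC [8, 14]

MISSES = 3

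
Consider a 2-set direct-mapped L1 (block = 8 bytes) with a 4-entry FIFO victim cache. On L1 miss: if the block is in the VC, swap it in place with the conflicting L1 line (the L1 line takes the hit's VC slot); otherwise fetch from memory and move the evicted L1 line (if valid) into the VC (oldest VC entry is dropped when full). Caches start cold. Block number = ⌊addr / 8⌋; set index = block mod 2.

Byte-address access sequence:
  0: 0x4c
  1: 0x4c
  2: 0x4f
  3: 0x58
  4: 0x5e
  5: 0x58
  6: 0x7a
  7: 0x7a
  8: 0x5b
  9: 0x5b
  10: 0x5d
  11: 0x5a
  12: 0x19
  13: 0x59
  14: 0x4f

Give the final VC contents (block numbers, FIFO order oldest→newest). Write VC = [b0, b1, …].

#0 0x4c→b9/s1 MISS; vc=[]
#1 0x4c→b9/s1 L1-HIT; vc=[]
#2 0x4f→b9/s1 L1-HIT; vc=[]
#3 0x58→b11/s1 MISS; vc=[9]
#4 0x5e→b11/s1 L1-HIT; vc=[9]
#5 0x58→b11/s1 L1-HIT; vc=[9]
#6 0x7a→b15/s1 MISS; vc=[9,11]
#7 0x7a→b15/s1 L1-HIT; vc=[9,11]
#8 0x5b→b11/s1 VC-HIT; vc=[9,15]
#9 0x5b→b11/s1 L1-HIT; vc=[9,15]
#10 0x5d→b11/s1 L1-HIT; vc=[9,15]
#11 0x5a→b11/s1 L1-HIT; vc=[9,15]
#12 0x19→b3/s1 MISS; vc=[9,15,11]
#13 0x59→b11/s1 VC-HIT; vc=[9,15,3]
#14 0x4f→b9/s1 VC-HIT; vc=[11,15,3]

VC = [11, 15, 3]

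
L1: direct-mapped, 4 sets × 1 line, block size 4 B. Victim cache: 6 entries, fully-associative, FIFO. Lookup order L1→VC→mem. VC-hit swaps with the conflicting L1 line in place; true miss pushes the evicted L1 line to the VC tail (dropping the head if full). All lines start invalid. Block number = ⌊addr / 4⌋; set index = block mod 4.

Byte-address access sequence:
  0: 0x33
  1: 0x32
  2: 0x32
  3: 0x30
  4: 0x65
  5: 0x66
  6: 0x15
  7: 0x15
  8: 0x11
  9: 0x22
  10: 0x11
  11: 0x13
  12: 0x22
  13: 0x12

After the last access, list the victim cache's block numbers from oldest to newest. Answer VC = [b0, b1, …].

VC = [25, 12, 8]

#0 0x33→b12/s0 MISS; vc=[]
#1 0x32→b12/s0 L1-HIT; vc=[]
#2 0x32→b12/s0 L1-HIT; vc=[]
#3 0x30→b12/s0 L1-HIT; vc=[]
#4 0x65→b25/s1 MISS; vc=[]
#5 0x66→b25/s1 L1-HIT; vc=[]
#6 0x15→b5/s1 MISS; vc=[25]
#7 0x15→b5/s1 L1-HIT; vc=[25]
#8 0x11→b4/s0 MISS; vc=[25,12]
#9 0x22→b8/s0 MISS; vc=[25,12,4]
#10 0x11→b4/s0 VC-HIT; vc=[25,12,8]
#11 0x13→b4/s0 L1-HIT; vc=[25,12,8]
#12 0x22→b8/s0 VC-HIT; vc=[25,12,4]
#13 0x12→b4/s0 VC-HIT; vc=[25,12,8]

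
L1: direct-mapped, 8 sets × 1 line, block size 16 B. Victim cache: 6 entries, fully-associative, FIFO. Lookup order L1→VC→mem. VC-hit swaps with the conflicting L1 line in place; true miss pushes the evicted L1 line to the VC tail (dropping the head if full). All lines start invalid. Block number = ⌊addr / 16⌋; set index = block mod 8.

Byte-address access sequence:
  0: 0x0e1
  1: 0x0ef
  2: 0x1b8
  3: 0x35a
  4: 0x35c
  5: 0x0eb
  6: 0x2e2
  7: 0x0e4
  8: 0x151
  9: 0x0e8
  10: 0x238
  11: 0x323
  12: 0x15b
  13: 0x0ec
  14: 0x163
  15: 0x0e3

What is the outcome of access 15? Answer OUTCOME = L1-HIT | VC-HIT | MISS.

  [0] addr=0xe1 blk=14 s=6: MISS | VC []
  [1] addr=0xef blk=14 s=6: L1-HIT | VC []
  [2] addr=0x1b8 blk=27 s=3: MISS | VC []
  [3] addr=0x35a blk=53 s=5: MISS | VC []
  [4] addr=0x35c blk=53 s=5: L1-HIT | VC []
  [5] addr=0xeb blk=14 s=6: L1-HIT | VC []
  [6] addr=0x2e2 blk=46 s=6: MISS | VC [14]
  [7] addr=0xe4 blk=14 s=6: VC-HIT | VC [46]
  [8] addr=0x151 blk=21 s=5: MISS | VC [46, 53]
  [9] addr=0xe8 blk=14 s=6: L1-HIT | VC [46, 53]
  [10] addr=0x238 blk=35 s=3: MISS | VC [46, 53, 27]
  [11] addr=0x323 blk=50 s=2: MISS | VC [46, 53, 27]
  [12] addr=0x15b blk=21 s=5: L1-HIT | VC [46, 53, 27]
  [13] addr=0xec blk=14 s=6: L1-HIT | VC [46, 53, 27]
  [14] addr=0x163 blk=22 s=6: MISS | VC [46, 53, 27, 14]
  [15] addr=0xe3 blk=14 s=6: VC-HIT | VC [46, 53, 27, 22]

OUTCOME = VC-HIT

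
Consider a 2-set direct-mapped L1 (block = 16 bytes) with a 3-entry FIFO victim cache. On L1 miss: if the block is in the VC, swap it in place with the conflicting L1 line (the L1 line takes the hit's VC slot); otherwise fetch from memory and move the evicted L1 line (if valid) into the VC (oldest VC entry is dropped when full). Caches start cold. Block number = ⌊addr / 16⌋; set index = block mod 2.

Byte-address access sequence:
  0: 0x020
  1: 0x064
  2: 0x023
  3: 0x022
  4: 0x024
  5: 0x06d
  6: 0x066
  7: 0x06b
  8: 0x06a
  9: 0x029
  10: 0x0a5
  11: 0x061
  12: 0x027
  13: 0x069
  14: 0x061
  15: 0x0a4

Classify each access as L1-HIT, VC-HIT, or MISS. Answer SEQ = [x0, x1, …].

SEQ = [MISS, MISS, VC-HIT, L1-HIT, L1-HIT, VC-HIT, L1-HIT, L1-HIT, L1-HIT, VC-HIT, MISS, VC-HIT, VC-HIT, VC-HIT, L1-HIT, VC-HIT]

#0 0x20→b2/s0 MISS; vc=[]
#1 0x64→b6/s0 MISS; vc=[2]
#2 0x23→b2/s0 VC-HIT; vc=[6]
#3 0x22→b2/s0 L1-HIT; vc=[6]
#4 0x24→b2/s0 L1-HIT; vc=[6]
#5 0x6d→b6/s0 VC-HIT; vc=[2]
#6 0x66→b6/s0 L1-HIT; vc=[2]
#7 0x6b→b6/s0 L1-HIT; vc=[2]
#8 0x6a→b6/s0 L1-HIT; vc=[2]
#9 0x29→b2/s0 VC-HIT; vc=[6]
#10 0xa5→b10/s0 MISS; vc=[6,2]
#11 0x61→b6/s0 VC-HIT; vc=[10,2]
#12 0x27→b2/s0 VC-HIT; vc=[10,6]
#13 0x69→b6/s0 VC-HIT; vc=[10,2]
#14 0x61→b6/s0 L1-HIT; vc=[10,2]
#15 0xa4→b10/s0 VC-HIT; vc=[6,2]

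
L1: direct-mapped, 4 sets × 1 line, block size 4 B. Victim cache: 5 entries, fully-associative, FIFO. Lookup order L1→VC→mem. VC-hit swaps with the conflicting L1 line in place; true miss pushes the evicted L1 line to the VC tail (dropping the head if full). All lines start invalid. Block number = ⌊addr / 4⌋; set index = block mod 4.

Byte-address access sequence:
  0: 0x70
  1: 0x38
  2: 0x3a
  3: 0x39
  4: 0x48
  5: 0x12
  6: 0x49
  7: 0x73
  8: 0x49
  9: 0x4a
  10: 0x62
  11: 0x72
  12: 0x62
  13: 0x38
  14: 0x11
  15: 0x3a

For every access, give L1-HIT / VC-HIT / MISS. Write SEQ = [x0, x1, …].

0: 0x70 (blk 28, set 0) → MISS  vc=[]
1: 0x38 (blk 14, set 2) → MISS  vc=[]
2: 0x3a (blk 14, set 2) → L1-HIT  vc=[]
3: 0x39 (blk 14, set 2) → L1-HIT  vc=[]
4: 0x48 (blk 18, set 2) → MISS  vc=[14]
5: 0x12 (blk 4, set 0) → MISS  vc=[14, 28]
6: 0x49 (blk 18, set 2) → L1-HIT  vc=[14, 28]
7: 0x73 (blk 28, set 0) → VC-HIT  vc=[14, 4]
8: 0x49 (blk 18, set 2) → L1-HIT  vc=[14, 4]
9: 0x4a (blk 18, set 2) → L1-HIT  vc=[14, 4]
10: 0x62 (blk 24, set 0) → MISS  vc=[14, 4, 28]
11: 0x72 (blk 28, set 0) → VC-HIT  vc=[14, 4, 24]
12: 0x62 (blk 24, set 0) → VC-HIT  vc=[14, 4, 28]
13: 0x38 (blk 14, set 2) → VC-HIT  vc=[18, 4, 28]
14: 0x11 (blk 4, set 0) → VC-HIT  vc=[18, 24, 28]
15: 0x3a (blk 14, set 2) → L1-HIT  vc=[18, 24, 28]

SEQ = [MISS, MISS, L1-HIT, L1-HIT, MISS, MISS, L1-HIT, VC-HIT, L1-HIT, L1-HIT, MISS, VC-HIT, VC-HIT, VC-HIT, VC-HIT, L1-HIT]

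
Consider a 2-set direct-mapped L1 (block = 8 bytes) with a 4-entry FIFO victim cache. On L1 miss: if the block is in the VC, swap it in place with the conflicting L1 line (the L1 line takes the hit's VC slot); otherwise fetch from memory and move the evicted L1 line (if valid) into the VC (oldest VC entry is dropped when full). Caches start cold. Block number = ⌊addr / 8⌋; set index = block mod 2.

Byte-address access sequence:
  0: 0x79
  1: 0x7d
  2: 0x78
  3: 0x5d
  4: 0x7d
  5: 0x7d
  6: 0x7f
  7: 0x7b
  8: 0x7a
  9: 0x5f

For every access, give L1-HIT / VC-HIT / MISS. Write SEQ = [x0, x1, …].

  [0] addr=0x79 blk=15 s=1: MISS | VC []
  [1] addr=0x7d blk=15 s=1: L1-HIT | VC []
  [2] addr=0x78 blk=15 s=1: L1-HIT | VC []
  [3] addr=0x5d blk=11 s=1: MISS | VC [15]
  [4] addr=0x7d blk=15 s=1: VC-HIT | VC [11]
  [5] addr=0x7d blk=15 s=1: L1-HIT | VC [11]
  [6] addr=0x7f blk=15 s=1: L1-HIT | VC [11]
  [7] addr=0x7b blk=15 s=1: L1-HIT | VC [11]
  [8] addr=0x7a blk=15 s=1: L1-HIT | VC [11]
  [9] addr=0x5f blk=11 s=1: VC-HIT | VC [15]

SEQ = [MISS, L1-HIT, L1-HIT, MISS, VC-HIT, L1-HIT, L1-HIT, L1-HIT, L1-HIT, VC-HIT]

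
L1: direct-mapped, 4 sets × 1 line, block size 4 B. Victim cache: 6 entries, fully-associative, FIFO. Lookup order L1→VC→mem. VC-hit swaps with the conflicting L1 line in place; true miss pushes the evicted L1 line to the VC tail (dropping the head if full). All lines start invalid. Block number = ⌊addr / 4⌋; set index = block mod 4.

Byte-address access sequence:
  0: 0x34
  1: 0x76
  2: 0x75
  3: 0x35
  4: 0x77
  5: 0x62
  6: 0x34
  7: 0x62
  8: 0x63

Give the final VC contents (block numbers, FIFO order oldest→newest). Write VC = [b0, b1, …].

VC = [29]

#0 0x34→b13/s1 MISS; vc=[]
#1 0x76→b29/s1 MISS; vc=[13]
#2 0x75→b29/s1 L1-HIT; vc=[13]
#3 0x35→b13/s1 VC-HIT; vc=[29]
#4 0x77→b29/s1 VC-HIT; vc=[13]
#5 0x62→b24/s0 MISS; vc=[13]
#6 0x34→b13/s1 VC-HIT; vc=[29]
#7 0x62→b24/s0 L1-HIT; vc=[29]
#8 0x63→b24/s0 L1-HIT; vc=[29]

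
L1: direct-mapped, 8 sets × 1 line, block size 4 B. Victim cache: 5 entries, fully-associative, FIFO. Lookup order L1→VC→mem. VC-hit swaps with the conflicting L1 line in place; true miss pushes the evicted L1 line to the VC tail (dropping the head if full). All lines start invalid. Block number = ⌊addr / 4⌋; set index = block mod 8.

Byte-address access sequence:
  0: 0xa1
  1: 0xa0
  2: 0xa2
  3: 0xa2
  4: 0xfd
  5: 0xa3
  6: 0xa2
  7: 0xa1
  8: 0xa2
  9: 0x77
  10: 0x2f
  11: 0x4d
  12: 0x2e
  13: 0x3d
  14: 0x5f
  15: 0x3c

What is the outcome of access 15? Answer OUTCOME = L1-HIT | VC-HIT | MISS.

0: 0xa1 (blk 40, set 0) → MISS  vc=[]
1: 0xa0 (blk 40, set 0) → L1-HIT  vc=[]
2: 0xa2 (blk 40, set 0) → L1-HIT  vc=[]
3: 0xa2 (blk 40, set 0) → L1-HIT  vc=[]
4: 0xfd (blk 63, set 7) → MISS  vc=[]
5: 0xa3 (blk 40, set 0) → L1-HIT  vc=[]
6: 0xa2 (blk 40, set 0) → L1-HIT  vc=[]
7: 0xa1 (blk 40, set 0) → L1-HIT  vc=[]
8: 0xa2 (blk 40, set 0) → L1-HIT  vc=[]
9: 0x77 (blk 29, set 5) → MISS  vc=[]
10: 0x2f (blk 11, set 3) → MISS  vc=[]
11: 0x4d (blk 19, set 3) → MISS  vc=[11]
12: 0x2e (blk 11, set 3) → VC-HIT  vc=[19]
13: 0x3d (blk 15, set 7) → MISS  vc=[19, 63]
14: 0x5f (blk 23, set 7) → MISS  vc=[19, 63, 15]
15: 0x3c (blk 15, set 7) → VC-HIT  vc=[19, 63, 23]

OUTCOME = VC-HIT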